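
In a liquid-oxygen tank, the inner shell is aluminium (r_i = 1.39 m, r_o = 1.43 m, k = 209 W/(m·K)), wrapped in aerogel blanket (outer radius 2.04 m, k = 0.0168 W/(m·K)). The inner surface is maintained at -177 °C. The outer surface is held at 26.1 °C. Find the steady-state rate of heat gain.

Q = 205 W

Series thermal resistances, inner to outer:
  R_aluminium = (1/1.39 − 1/1.43)/(4πk) = 0.02012/(4π·209) = 7.662×10^-6 K/W
  R_aerogel blanket = (1/1.43 − 1/2.04)/(4πk) = 0.2091/(4π·0.0168) = 0.9905 K/W
ΣR = 7.662×10^-6 + 0.9905 = 0.9905 K/W
Q = ΔT/ΣR = (-177 °C − 26.1 °C)/0.9905 = -205 W
(Negative Q ⇒ heat flows inward; heat gain = 205 W.)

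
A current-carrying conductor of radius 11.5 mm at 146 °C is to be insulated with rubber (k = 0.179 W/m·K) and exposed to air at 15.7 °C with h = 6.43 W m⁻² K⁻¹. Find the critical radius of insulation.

r_cr = 2.78 cm

For a cylinder, r_cr = k_ins/h = 0.179/6.43 = 0.0278 m = 2.78 cm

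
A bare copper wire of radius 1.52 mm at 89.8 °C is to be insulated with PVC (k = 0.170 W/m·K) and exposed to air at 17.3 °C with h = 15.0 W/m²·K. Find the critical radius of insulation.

For a cylinder, r_cr = k_ins/h = 0.170/15.0 = 0.0113 m = 1.13 cm

r_cr = 1.13 cm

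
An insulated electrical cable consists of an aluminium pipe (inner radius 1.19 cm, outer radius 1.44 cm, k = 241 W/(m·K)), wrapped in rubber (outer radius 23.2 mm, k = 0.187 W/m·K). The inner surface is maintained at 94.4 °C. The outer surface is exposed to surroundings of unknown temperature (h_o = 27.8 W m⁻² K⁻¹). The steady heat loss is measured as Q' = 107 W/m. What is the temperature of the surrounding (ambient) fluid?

T_out = 24.6 °C

Sum the resistances:
  R'_aluminium = ln(0.0144/0.0119)/(2πk) = 0.1907/(2π·241) = 1.259×10^-4 m·K/W
  R'_rubber = ln(0.0232/0.0144)/(2πk) = 0.4769/(2π·0.187) = 0.4059 m·K/W
  R'_conv,out = 1/(2πr h) = 1/(2π·0.0232·27.8) = 0.2468 m·K/W
ΣR = 0.6528 m·K/W
ΔT = Q'·ΣR = 107 × 0.6528 = 69.85 K
Heat flows outward, so T_out = T_in − ΔT = 94.4 − 69.85 = 24.6 °C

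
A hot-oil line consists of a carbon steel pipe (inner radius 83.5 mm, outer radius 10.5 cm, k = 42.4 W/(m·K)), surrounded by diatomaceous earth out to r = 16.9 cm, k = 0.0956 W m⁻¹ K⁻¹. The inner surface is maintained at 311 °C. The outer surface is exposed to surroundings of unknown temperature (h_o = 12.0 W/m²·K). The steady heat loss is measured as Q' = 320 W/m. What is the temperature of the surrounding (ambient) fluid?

Series resistances:
  R'_carbon steel = ln(0.105/0.0835)/(2πk) = 0.2291/(2π·42.4) = 8.600×10^-4 m·K/W
  R'_diatomaceous earth = ln(0.169/0.105)/(2πk) = 0.4759/(2π·0.0956) = 0.7923 m·K/W
  R'_conv,out = 1/(2πr h) = 1/(2π·0.169·12.0) = 0.07848 m·K/W
ΣR = 0.8717 m·K/W
ΔT = Q'·ΣR = 320 × 0.8717 = 278.9 K
Heat flows outward, so T_out = T_in − ΔT = 311 − 278.9 = 32.1 °C

T_out = 32.1 °C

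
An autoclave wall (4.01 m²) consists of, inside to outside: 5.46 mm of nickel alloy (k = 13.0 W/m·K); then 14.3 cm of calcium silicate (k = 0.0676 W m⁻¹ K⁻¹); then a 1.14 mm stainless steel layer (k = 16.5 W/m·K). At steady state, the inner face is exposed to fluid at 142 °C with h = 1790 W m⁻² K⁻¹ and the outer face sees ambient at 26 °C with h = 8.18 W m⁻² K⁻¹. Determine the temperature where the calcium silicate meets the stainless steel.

Resistance network (inner→outer):
  R_conv,in = 1/(hA) = 1/(1790·4.01) = 1.393×10^-4 K/W
  R_nickel alloy = L/(kA) = 0.00546/(13.0·4.01) = 1.047×10^-4 K/W
  R_calcium silicate = L/(kA) = 0.143/(0.0676·4.01) = 0.5275 K/W
  R_stainless steel = L/(kA) = 0.00114/(16.5·4.01) = 1.723×10^-5 K/W
  R_conv,out = 1/(hA) = 1/(8.18·4.01) = 0.03049 K/W
ΣR = 1.393×10^-4 + 1.047×10^-4 + 0.5275 + 1.723×10^-5 + 0.03049 = 0.5583 K/W
Q = ΔT/ΣR = (142 °C − 26 °C)/0.5583 = 207.8 W
From the inner boundary to the calcium silicate/stainless steel interface, ΣR_partial = 0.5277 K/W.
T_interface = T_in − Q·ΣR_partial = 142 °C − (207.8)(0.5277) = 32.3 °C

T = 32.3 °C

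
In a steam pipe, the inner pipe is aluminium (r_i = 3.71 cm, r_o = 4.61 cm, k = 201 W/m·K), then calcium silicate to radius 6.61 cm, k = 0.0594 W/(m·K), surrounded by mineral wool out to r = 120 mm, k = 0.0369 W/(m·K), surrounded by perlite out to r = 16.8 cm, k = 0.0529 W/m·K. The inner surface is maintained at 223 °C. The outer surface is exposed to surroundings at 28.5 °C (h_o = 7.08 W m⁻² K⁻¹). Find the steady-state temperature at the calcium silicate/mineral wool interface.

T = 183 °C

Treat each layer as a resistance in series:
  R'_aluminium = ln(0.0461/0.0371)/(2πk) = 0.2172/(2π·201) = 1.720×10^-4 m·K/W
  R'_calcium silicate = ln(0.0661/0.0461)/(2πk) = 0.3604/(2π·0.0594) = 0.9655 m·K/W
  R'_mineral wool = ln(0.120/0.0661)/(2πk) = 0.5963/(2π·0.0369) = 2.572 m·K/W
  R'_perlite = ln(0.168/0.120)/(2πk) = 0.3365/(2π·0.0529) = 1.012 m·K/W
  R'_conv,out = 1/(2πr h) = 1/(2π·0.168·7.08) = 0.1338 m·K/W
ΣR = 1.720×10^-4 + 0.9655 + 2.572 + 1.012 + 0.1338 = 4.683 m·K/W
Q' = ΔT/ΣR = (223 °C − 28.5 °C)/4.683 = 41.53 W/m
From the inner boundary to the calcium silicate/mineral wool interface, ΣR_partial = 0.9657 m·K/W.
T_interface = T_in − Q'·ΣR_partial = 223 °C − (41.53)(0.9657) = 183 °C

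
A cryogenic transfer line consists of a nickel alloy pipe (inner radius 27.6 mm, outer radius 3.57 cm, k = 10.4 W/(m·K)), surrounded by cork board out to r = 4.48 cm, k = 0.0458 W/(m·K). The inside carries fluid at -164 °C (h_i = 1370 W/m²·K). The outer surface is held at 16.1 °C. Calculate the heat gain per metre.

Q' = 226 W/m

Series thermal resistances, inner to outer:
  R'_conv,in = 1/(2πr h) = 1/(2π·0.0276·1370) = 0.004209 m·K/W
  R'_nickel alloy = ln(0.0357/0.0276)/(2πk) = 0.2573/(2π·10.4) = 0.003938 m·K/W
  R'_cork board = ln(0.0448/0.0357)/(2πk) = 0.2271/(2π·0.0458) = 0.7890 m·K/W
ΣR = 0.004209 + 0.003938 + 0.7890 = 0.7971 m·K/W
Q' = ΔT/ΣR = (-164 °C − 16.1 °C)/0.7971 = -226 W/m
(Negative Q' ⇒ heat flows inward; heat gain = 226 W/m.)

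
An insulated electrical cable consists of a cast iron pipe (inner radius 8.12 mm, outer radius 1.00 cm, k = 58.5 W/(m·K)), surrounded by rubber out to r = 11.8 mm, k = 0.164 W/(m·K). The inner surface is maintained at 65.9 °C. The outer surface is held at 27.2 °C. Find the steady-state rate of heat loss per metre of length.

Resistance network (inner→outer):
  R'_cast iron = ln(0.0100/0.00812)/(2πk) = 0.2083/(2π·58.5) = 5.666×10^-4 m·K/W
  R'_rubber = ln(0.0118/0.0100)/(2πk) = 0.1655/(2π·0.164) = 0.1606 m·K/W
ΣR = 5.666×10^-4 + 0.1606 = 0.1612 m·K/W
Q' = ΔT/ΣR = (65.9 °C − 27.2 °C)/0.1612 = 240 W/m

Q' = 240 W/m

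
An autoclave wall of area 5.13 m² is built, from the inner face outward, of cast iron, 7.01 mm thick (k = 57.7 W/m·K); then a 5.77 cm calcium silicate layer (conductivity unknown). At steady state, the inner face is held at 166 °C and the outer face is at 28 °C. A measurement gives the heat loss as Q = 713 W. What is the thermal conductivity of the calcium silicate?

k = 0.0581 W/m·K

ΣR = ΔT/Q = |166 − 28|/713 = 0.1935 K/W
Known resistances:
  R_cast iron = L/(kA) = 0.00701/(57.7·5.13) = 2.368×10^-5 K/W
R_calcium silicate = ΣR − ΣR_known = 0.1935 − 2.368×10^-5 = 0.1935 K/W
L/(kA) = 0.1935 ⇒ k = 0.0577/(0.1935·5.13) = 0.0581 W/m·K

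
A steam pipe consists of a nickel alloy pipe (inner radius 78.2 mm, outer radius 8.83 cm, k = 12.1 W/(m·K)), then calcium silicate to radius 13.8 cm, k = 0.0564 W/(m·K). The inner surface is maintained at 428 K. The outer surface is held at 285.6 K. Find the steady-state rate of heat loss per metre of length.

Series thermal resistances, inner to outer:
  R'_nickel alloy = ln(0.0883/0.0782)/(2πk) = 0.1215/(2π·12.1) = 0.001598 m·K/W
  R'_calcium silicate = ln(0.138/0.0883)/(2πk) = 0.4465/(2π·0.0564) = 1.260 m·K/W
ΣR = 0.001598 + 1.260 = 1.262 m·K/W
Q' = ΔT/ΣR = (428 K − 285.6 K)/1.262 = 113 W/m

Q' = 113 W/m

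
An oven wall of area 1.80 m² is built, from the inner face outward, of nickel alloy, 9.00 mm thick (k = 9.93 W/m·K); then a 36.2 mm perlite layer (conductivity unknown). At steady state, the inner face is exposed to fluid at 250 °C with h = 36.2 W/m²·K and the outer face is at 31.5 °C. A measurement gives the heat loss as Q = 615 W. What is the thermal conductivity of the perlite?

ΣR = ΔT/Q = |250 − 31.5|/615 = 0.3553 K/W
Known resistances:
  R_conv,in = 1/(hA) = 1/(36.2·1.80) = 0.01535 K/W
  R_nickel alloy = L/(kA) = 0.00900/(9.93·1.80) = 5.035×10^-4 K/W
R_perlite = ΣR − ΣR_known = 0.3553 − 0.01585 = 0.3395 K/W
L/(kA) = 0.3395 ⇒ k = 0.0362/(0.3395·1.80) = 0.0592 W/m·K

k = 0.0592 W/m·K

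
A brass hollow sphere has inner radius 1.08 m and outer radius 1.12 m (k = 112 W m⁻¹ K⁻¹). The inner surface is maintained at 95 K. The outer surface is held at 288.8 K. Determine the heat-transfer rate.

Q = 8250 kW

Q = 4πk·ΔT/(1/r₁ − 1/r₂) = 4π × 112 × 193.8 / (1/1.08 − 1/1.12) = 8.25×10^6 W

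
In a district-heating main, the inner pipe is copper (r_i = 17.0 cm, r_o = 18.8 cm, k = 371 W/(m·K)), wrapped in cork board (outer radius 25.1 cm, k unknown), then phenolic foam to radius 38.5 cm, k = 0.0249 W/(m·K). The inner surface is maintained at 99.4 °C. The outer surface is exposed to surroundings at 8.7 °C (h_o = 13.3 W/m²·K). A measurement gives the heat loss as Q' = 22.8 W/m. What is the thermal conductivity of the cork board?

k = 0.0379 W/m·K

ΣR = ΔT/Q' = |99.4 − 8.7|/22.8 = 3.978 m·K/W
Known resistances:
  R'_copper = ln(0.188/0.170)/(2πk) = 0.1006/(2π·371) = 4.317×10^-5 m·K/W
  R'_phenolic foam = ln(0.385/0.251)/(2πk) = 0.4278/(2π·0.0249) = 2.734 m·K/W
  R'_conv,out = 1/(2πr h) = 1/(2π·0.385·13.3) = 0.03108 m·K/W
R_cork board = ΣR − ΣR_known = 3.978 − 2.765 = 1.213 m·K/W
ln(r₂/r₁)/(2πk) = 1.213 ⇒ k = 0.2890/(2π·1.213) = 0.0379 W/m·K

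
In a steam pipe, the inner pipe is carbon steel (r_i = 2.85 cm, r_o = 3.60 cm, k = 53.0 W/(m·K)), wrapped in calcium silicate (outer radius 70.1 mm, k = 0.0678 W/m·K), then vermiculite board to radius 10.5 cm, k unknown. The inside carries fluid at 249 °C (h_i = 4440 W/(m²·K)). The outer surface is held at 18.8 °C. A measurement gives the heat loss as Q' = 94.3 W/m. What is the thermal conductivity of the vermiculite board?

k = 0.0735 W/m·K

ΣR = ΔT/Q' = |249 − 18.8|/94.3 = 2.441 m·K/W
Known resistances:
  R'_conv,in = 1/(2πr h) = 1/(2π·0.0285·4440) = 0.001258 m·K/W
  R'_carbon steel = ln(0.0360/0.0285)/(2πk) = 0.2336/(2π·53.0) = 7.015×10^-4 m·K/W
  R'_calcium silicate = ln(0.0701/0.0360)/(2πk) = 0.6664/(2π·0.0678) = 1.564 m·K/W
R_vermiculite board = ΣR − ΣR_known = 2.441 − 1.566 = 0.8750 m·K/W
ln(r₂/r₁)/(2πk) = 0.8750 ⇒ k = 0.4040/(2π·0.8750) = 0.0735 W/m·K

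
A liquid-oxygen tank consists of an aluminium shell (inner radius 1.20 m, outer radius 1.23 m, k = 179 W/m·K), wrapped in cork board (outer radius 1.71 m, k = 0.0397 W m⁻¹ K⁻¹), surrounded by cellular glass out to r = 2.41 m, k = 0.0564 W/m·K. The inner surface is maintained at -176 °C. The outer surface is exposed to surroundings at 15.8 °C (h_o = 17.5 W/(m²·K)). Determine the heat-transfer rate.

Treat each layer as a resistance in series:
  R_aluminium = (1/1.20 − 1/1.23)/(4πk) = 0.02033/(4π·179) = 9.036×10^-6 K/W
  R_cork board = (1/1.23 − 1/1.71)/(4πk) = 0.2282/(4π·0.0397) = 0.4574 K/W
  R_cellular glass = (1/1.71 − 1/2.41)/(4πk) = 0.1699/(4π·0.0564) = 0.2397 K/W
  R_conv,out = 1/(4πr²h) = 1/(4π·2.41²·17.5) = 7.829×10^-4 K/W
ΣR = 9.036×10^-6 + 0.4574 + 0.2397 + 7.829×10^-4 = 0.6979 K/W
Q = ΔT/ΣR = (-176 °C − 15.8 °C)/0.6979 = -275 W
(Negative Q ⇒ heat flows inward; heat gain = 275 W.)

Q = 275 W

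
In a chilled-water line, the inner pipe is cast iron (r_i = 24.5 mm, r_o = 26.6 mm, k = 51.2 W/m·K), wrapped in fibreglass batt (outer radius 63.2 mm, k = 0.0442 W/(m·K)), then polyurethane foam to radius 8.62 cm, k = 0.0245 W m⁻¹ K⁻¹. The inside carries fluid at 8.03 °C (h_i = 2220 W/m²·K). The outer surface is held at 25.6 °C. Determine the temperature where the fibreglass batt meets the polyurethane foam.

T = 18.7 °C

Resistance network (inner→outer):
  R'_conv,in = 1/(2πr h) = 1/(2π·0.0245·2220) = 0.002926 m·K/W
  R'_cast iron = ln(0.0266/0.0245)/(2πk) = 0.08224/(2π·51.2) = 2.556×10^-4 m·K/W
  R'_fibreglass batt = ln(0.0632/0.0266)/(2πk) = 0.8654/(2π·0.0442) = 3.116 m·K/W
  R'_polyurethane foam = ln(0.0862/0.0632)/(2πk) = 0.3104/(2π·0.0245) = 2.016 m·K/W
ΣR = 0.002926 + 2.556×10^-4 + 3.116 + 2.016 = 5.135 m·K/W
Q' = ΔT/ΣR = (8.03 °C − 25.6 °C)/5.135 = -3.422 W/m
From the inner boundary to the fibreglass batt/polyurethane foam interface, ΣR_partial = 3.119 m·K/W.
T_interface = T_in − Q'·ΣR_partial = 8.03 °C − (-3.422)(3.119) = 18.7 °C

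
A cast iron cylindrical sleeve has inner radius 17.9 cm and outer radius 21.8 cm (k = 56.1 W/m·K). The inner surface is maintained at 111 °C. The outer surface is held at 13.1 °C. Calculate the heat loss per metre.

Q' = 2πk·ΔT/ln(r₂/r₁) = 2π × 56.1 × 97.9 / ln(0.218/0.179) = 1.75×10^5 W/m

Q' = 1.75×10^5 W/m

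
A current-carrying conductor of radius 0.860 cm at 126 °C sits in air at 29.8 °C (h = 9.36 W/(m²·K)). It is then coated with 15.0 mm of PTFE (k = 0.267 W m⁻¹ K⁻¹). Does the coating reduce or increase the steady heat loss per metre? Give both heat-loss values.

Critical radius for a cylinder: r_cr = k/h = 0.0285 m = 2.85 cm.
Outer radius after coating: r₂ = 0.00860 + 0.0150 = 0.02360 m.
Since r₁ < r_cr and r₂ ≤ r_cr, the coating moves toward the maximum at r_cr — heat loss rises.
Bare: R = 1/(2πr₁h) = 1.977 m·K/W; Q = 96.2/1.977 = 48.7 W/m.
Coated: R = R_cond + R_conv = 1.322 m·K/W; Q = 96.2/1.322 = 72.8 W/m.

increases: 48.7 → 72.8 W/m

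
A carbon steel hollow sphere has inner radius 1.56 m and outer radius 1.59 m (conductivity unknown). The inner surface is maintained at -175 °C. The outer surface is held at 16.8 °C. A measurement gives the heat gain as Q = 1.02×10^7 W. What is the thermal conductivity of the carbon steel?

ΣR = ΔT/Q = |-175 − 16.8|/1.02×10^7 = 1.880×10^-5 K/W
(1/r₁−1/r₂)/(4πk) = 1.880×10^-5 ⇒ k = 0.01209/(4π·1.880×10^-5) = 51.2 W/m·K

k = 51.2 W/m·K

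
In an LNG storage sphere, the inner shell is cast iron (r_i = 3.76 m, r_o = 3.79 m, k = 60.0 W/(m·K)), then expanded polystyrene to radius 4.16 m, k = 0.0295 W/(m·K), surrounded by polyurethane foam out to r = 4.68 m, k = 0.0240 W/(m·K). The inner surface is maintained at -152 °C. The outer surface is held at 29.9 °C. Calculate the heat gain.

Q = 1200 W

Series thermal resistances, inner to outer:
  R_cast iron = (1/3.76 − 1/3.79)/(4πk) = 0.002105/(4π·60.0) = 2.792×10^-6 K/W
  R_expanded polystyrene = (1/3.79 − 1/4.16)/(4πk) = 0.02347/(4π·0.0295) = 0.06330 K/W
  R_polyurethane foam = (1/4.16 − 1/4.68)/(4πk) = 0.02671/(4π·0.0240) = 0.08856 K/W
ΣR = 2.792×10^-6 + 0.06330 + 0.08856 = 0.1519 K/W
Q = ΔT/ΣR = (-152 °C − 29.9 °C)/0.1519 = -1200 W
(Negative Q ⇒ heat flows inward; heat gain = 1200 W.)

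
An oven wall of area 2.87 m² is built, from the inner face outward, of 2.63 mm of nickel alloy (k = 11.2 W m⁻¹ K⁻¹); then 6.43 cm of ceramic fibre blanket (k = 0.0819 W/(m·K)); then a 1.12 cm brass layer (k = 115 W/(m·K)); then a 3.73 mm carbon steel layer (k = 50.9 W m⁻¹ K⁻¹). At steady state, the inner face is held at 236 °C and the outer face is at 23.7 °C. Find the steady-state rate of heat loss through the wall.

Q = 776 W

Treat each layer as a resistance in series:
  R_nickel alloy = L/(kA) = 0.00263/(11.2·2.87) = 8.182×10^-5 K/W
  R_ceramic fibre blanket = L/(kA) = 0.0643/(0.0819·2.87) = 0.2736 K/W
  R_brass = L/(kA) = 0.0112/(115·2.87) = 3.393×10^-5 K/W
  R_carbon steel = L/(kA) = 0.00373/(50.9·2.87) = 2.553×10^-5 K/W
ΣR = 8.182×10^-5 + 0.2736 + 3.393×10^-5 + 2.553×10^-5 = 0.2737 K/W
Q = ΔT/ΣR = (236 °C − 23.7 °C)/0.2737 = 776 W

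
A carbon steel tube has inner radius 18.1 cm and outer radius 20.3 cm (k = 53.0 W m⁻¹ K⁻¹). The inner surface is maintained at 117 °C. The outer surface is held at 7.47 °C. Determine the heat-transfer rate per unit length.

Q' = 318 kW/m

Q' = 2πk·ΔT/ln(r₂/r₁) = 2π × 53.0 × 109.53 / ln(0.203/0.181) = 3.18×10^5 W/m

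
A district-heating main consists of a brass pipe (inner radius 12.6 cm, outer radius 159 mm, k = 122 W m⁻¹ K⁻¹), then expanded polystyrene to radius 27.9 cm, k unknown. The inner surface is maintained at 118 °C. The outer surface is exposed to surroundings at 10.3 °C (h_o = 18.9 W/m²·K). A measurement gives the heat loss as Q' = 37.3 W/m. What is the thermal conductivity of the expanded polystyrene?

ΣR = ΔT/Q' = |118 − 10.3|/37.3 = 2.887 m·K/W
Known resistances:
  R'_brass = ln(0.159/0.126)/(2πk) = 0.2326/(2π·122) = 3.035×10^-4 m·K/W
  R'_conv,out = 1/(2πr h) = 1/(2π·0.279·18.9) = 0.03018 m·K/W
R_expanded polystyrene = ΣR − ΣR_known = 2.887 − 0.03048 = 2.857 m·K/W
ln(r₂/r₁)/(2πk) = 2.857 ⇒ k = 0.5623/(2π·2.857) = 0.0313 W/m·K

k = 0.0313 W/m·K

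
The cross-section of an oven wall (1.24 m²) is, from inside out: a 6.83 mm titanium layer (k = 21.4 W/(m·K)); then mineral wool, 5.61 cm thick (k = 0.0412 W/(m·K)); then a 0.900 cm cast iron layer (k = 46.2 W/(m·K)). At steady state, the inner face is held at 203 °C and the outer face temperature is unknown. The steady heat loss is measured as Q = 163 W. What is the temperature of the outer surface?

T_out = 23.9 °C

Sum the resistances:
  R_titanium = L/(kA) = 0.00683/(21.4·1.24) = 2.574×10^-4 K/W
  R_mineral wool = L/(kA) = 0.0561/(0.0412·1.24) = 1.098 K/W
  R_cast iron = L/(kA) = 0.00900/(46.2·1.24) = 1.571×10^-4 K/W
ΣR = 1.099 K/W
ΔT = Q·ΣR = 163 × 1.099 = 179.1 K
Heat flows outward, so T_out = T_in − ΔT = 203 − 179.1 = 23.9 °C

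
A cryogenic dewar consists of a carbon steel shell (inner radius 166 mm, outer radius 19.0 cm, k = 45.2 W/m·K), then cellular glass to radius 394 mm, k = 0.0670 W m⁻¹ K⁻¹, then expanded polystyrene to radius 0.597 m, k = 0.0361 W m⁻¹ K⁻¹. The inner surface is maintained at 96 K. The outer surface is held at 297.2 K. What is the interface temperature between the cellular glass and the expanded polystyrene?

Treat each layer as a resistance in series:
  R_carbon steel = (1/0.166 − 1/0.190)/(4πk) = 0.7609/(4π·45.2) = 0.001340 K/W
  R_cellular glass = (1/0.190 − 1/0.394)/(4πk) = 2.725/(4π·0.0670) = 3.237 K/W
  R_expanded polystyrene = (1/0.394 − 1/0.597)/(4πk) = 0.8630/(4π·0.0361) = 1.902 K/W
ΣR = 0.001340 + 3.237 + 1.902 = 5.140 K/W
Q = ΔT/ΣR = (96 K − 297.2 K)/5.140 = -39.14 W
From the inner boundary to the cellular glass/expanded polystyrene interface, ΣR_partial = 3.238 K/W.
T_interface = T_in − Q·ΣR_partial = 96 K − (-39.14)(3.238) = 222.7 K

T = 222.7 K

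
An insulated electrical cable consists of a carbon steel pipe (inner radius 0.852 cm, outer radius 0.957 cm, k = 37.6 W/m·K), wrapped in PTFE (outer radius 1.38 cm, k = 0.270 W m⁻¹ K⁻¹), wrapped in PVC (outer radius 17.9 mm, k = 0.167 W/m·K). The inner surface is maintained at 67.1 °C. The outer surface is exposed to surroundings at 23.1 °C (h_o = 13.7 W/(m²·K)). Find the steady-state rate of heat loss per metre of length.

Resistance network (inner→outer):
  R'_carbon steel = ln(0.00957/0.00852)/(2πk) = 0.1162/(2π·37.6) = 4.919×10^-4 m·K/W
  R'_PTFE = ln(0.0138/0.00957)/(2πk) = 0.3660/(2π·0.270) = 0.2158 m·K/W
  R'_PVC = ln(0.0179/0.0138)/(2πk) = 0.2601/(2π·0.167) = 0.2479 m·K/W
  R'_conv,out = 1/(2πr h) = 1/(2π·0.0179·13.7) = 0.6490 m·K/W
ΣR = 4.919×10^-4 + 0.2158 + 0.2479 + 0.6490 = 1.113 m·K/W
Q' = ΔT/ΣR = (67.1 °C − 23.1 °C)/1.113 = 39.5 W/m

Q' = 39.5 W/m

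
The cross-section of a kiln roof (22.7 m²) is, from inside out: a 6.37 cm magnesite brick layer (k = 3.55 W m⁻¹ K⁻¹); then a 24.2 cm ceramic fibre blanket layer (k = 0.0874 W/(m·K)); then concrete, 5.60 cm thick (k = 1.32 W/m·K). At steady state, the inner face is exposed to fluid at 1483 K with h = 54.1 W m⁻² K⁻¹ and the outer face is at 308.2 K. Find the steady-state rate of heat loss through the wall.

Treat each layer as a resistance in series:
  R_conv,in = 1/(hA) = 1/(54.1·22.7) = 8.143×10^-4 K/W
  R_magnesite brick = L/(kA) = 0.0637/(3.55·22.7) = 7.905×10^-4 K/W
  R_ceramic fibre blanket = L/(kA) = 0.242/(0.0874·22.7) = 0.1220 K/W
  R_concrete = L/(kA) = 0.0560/(1.32·22.7) = 0.001869 K/W
ΣR = 8.143×10^-4 + 7.905×10^-4 + 0.1220 + 0.001869 = 0.1255 K/W
Q = ΔT/ΣR = (1483 K − 308.2 K)/0.1255 = 9360 W

Q = 9360 W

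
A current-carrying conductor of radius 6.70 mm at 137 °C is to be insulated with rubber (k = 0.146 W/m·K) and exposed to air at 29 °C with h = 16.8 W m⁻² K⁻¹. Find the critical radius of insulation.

For a cylinder, r_cr = k_ins/h = 0.146/16.8 = 0.00869 m = 0.869 cm

r_cr = 0.869 cm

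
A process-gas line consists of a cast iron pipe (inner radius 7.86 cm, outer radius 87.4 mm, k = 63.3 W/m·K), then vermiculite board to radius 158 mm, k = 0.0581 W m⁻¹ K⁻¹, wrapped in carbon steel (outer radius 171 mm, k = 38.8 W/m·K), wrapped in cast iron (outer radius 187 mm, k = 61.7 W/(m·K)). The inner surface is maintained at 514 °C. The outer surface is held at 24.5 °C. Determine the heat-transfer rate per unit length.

Q' = 302 W/m

Series thermal resistances, inner to outer:
  R'_cast iron = ln(0.0874/0.0786)/(2πk) = 0.1061/(2π·63.3) = 2.668×10^-4 m·K/W
  R'_vermiculite board = ln(0.158/0.0874)/(2πk) = 0.5921/(2π·0.0581) = 1.622 m·K/W
  R'_carbon steel = ln(0.171/0.158)/(2πk) = 0.07907/(2π·38.8) = 3.243×10^-4 m·K/W
  R'_cast iron = ln(0.187/0.171)/(2πk) = 0.08945/(2π·61.7) = 2.307×10^-4 m·K/W
ΣR = 2.668×10^-4 + 1.622 + 3.243×10^-4 + 2.307×10^-4 = 1.623 m·K/W
Q' = ΔT/ΣR = (514 °C − 24.5 °C)/1.623 = 302 W/m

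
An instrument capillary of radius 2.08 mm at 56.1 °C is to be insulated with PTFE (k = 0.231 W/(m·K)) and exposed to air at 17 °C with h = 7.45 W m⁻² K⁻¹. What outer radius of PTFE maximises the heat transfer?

For a cylinder, r_cr = k_ins/h = 0.231/7.45 = 0.0310 m = 3.10 cm

r_cr = 3.10 cm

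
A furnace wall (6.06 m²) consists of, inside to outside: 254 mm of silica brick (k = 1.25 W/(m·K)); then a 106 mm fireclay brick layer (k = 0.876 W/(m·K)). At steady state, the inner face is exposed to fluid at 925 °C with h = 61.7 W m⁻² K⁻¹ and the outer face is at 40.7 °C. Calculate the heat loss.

Treat each layer as a resistance in series:
  R_conv,in = 1/(hA) = 1/(61.7·6.06) = 0.002674 K/W
  R_silica brick = L/(kA) = 0.254/(1.25·6.06) = 0.03353 K/W
  R_fireclay brick = L/(kA) = 0.106/(0.876·6.06) = 0.01997 K/W
ΣR = 0.002674 + 0.03353 + 0.01997 = 0.05617 K/W
Q = ΔT/ΣR = (925 °C − 40.7 °C)/0.05617 = 15700 W

Q = 15.7 kW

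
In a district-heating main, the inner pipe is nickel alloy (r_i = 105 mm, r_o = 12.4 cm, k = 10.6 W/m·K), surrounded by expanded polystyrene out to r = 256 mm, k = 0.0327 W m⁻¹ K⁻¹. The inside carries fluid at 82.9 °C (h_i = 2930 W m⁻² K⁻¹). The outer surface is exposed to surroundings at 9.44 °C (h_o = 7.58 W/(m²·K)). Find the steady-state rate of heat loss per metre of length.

Resistance network (inner→outer):
  R'_conv,in = 1/(2πr h) = 1/(2π·0.105·2930) = 5.173×10^-4 m·K/W
  R'_nickel alloy = ln(0.124/0.105)/(2πk) = 0.1663/(2π·10.6) = 0.002497 m·K/W
  R'_expanded polystyrene = ln(0.256/0.124)/(2πk) = 0.7249/(2π·0.0327) = 3.528 m·K/W
  R'_conv,out = 1/(2πr h) = 1/(2π·0.256·7.58) = 0.08202 m·K/W
ΣR = 5.173×10^-4 + 0.002497 + 3.528 + 0.08202 = 3.613 m·K/W
Q' = ΔT/ΣR = (82.9 °C − 9.44 °C)/3.613 = 20.3 W/m

Q' = 20.3 W/m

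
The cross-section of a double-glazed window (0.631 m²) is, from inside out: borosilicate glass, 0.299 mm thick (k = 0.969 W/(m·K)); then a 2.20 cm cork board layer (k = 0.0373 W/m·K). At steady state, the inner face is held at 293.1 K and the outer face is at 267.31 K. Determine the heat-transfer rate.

Treat each layer as a resistance in series:
  R_borosilicate glass = L/(kA) = 2.99×10^-4/(0.969·0.631) = 4.890×10^-4 K/W
  R_cork board = L/(kA) = 0.0220/(0.0373·0.631) = 0.9347 K/W
ΣR = 4.890×10^-4 + 0.9347 = 0.9352 K/W
Q = ΔT/ΣR = (293.1 K − 267.31 K)/0.9352 = 27.6 W

Q = 27.6 W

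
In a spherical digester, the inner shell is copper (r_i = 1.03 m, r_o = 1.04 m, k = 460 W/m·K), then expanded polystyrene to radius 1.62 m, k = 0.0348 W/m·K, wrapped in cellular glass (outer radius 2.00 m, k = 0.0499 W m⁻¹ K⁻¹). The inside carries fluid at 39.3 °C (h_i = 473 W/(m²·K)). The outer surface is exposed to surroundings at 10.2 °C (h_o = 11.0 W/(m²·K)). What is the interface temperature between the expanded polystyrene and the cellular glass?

Series thermal resistances, inner to outer:
  R_conv,in = 1/(4πr²h) = 1/(4π·1.03²·473) = 1.586×10^-4 K/W
  R_copper = (1/1.03 − 1/1.04)/(4πk) = 0.009335/(4π·460) = 1.615×10^-6 K/W
  R_expanded polystyrene = (1/1.04 − 1/1.62)/(4πk) = 0.3443/(4π·0.0348) = 0.7872 K/W
  R_cellular glass = (1/1.62 − 1/2.00)/(4πk) = 0.1173/(4π·0.0499) = 0.1870 K/W
  R_conv,out = 1/(4πr²h) = 1/(4π·2.00²·11.0) = 0.001809 K/W
ΣR = 1.586×10^-4 + 1.615×10^-6 + 0.7872 + 0.1870 + 0.001809 = 0.9762 K/W
Q = ΔT/ΣR = (39.3 °C − 10.2 °C)/0.9762 = 29.81 W
From the inner boundary to the expanded polystyrene/cellular glass interface, ΣR_partial = 0.7874 K/W.
T_interface = T_in − Q·ΣR_partial = 39.3 °C − (29.81)(0.7874) = 15.8 °C

T = 15.8 °C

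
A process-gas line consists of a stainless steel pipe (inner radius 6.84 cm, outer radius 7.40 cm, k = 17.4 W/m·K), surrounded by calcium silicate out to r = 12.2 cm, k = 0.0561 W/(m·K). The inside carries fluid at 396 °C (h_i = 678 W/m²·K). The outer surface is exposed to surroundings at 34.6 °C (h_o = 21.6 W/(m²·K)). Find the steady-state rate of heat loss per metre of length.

Treat each layer as a resistance in series:
  R'_conv,in = 1/(2πr h) = 1/(2π·0.0684·678) = 0.003432 m·K/W
  R'_stainless steel = ln(0.0740/0.0684)/(2πk) = 0.07869/(2π·17.4) = 7.198×10^-4 m·K/W
  R'_calcium silicate = ln(0.122/0.0740)/(2πk) = 0.5000/(2π·0.0561) = 1.418 m·K/W
  R'_conv,out = 1/(2πr h) = 1/(2π·0.122·21.6) = 0.06040 m·K/W
ΣR = 0.003432 + 7.198×10^-4 + 1.418 + 0.06040 = 1.483 m·K/W
Q' = ΔT/ΣR = (396 °C − 34.6 °C)/1.483 = 244 W/m

Q' = 244 W/m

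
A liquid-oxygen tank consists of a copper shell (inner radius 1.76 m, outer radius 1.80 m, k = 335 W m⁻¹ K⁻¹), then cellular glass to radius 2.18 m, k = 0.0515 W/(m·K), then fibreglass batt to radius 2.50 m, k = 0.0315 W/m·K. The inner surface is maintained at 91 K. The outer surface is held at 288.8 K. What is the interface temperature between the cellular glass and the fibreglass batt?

T = 190.3 K

Resistance network (inner→outer):
  R_copper = (1/1.76 − 1/1.80)/(4πk) = 0.01263/(4π·335) = 2.999×10^-6 K/W
  R_cellular glass = (1/1.80 − 1/2.18)/(4πk) = 0.09684/(4π·0.0515) = 0.1496 K/W
  R_fibreglass batt = (1/2.18 − 1/2.50)/(4πk) = 0.05872/(4π·0.0315) = 0.1483 K/W
ΣR = 2.999×10^-6 + 0.1496 + 0.1483 = 0.2979 K/W
Q = ΔT/ΣR = (91 K − 288.8 K)/0.2979 = -664.0 W
From the inner boundary to the cellular glass/fibreglass batt interface, ΣR_partial = 0.1496 K/W.
T_interface = T_in − Q·ΣR_partial = 91 K − (-664.0)(0.1496) = 190.3 K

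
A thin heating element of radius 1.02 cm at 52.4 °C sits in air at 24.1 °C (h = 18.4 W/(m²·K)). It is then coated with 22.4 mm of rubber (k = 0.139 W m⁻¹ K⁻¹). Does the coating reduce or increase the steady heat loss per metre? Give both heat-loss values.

Critical radius for a cylinder: r_cr = k/h = 0.00755 m = 0.755 cm.
Outer radius after coating: r₂ = 0.0102 + 0.0224 = 0.0326 m.
Since r₁ ≥ r_cr, any added insulation reduces the heat loss.
Bare: R = 1/(2πr₁h) = 0.8480 m·K/W; Q = 28.3/0.8480 = 33.4 W/m.
Coated: R = R_cond + R_conv = 1.596 m·K/W; Q = 28.3/1.596 = 17.7 W/m.

reduces: 33.4 → 17.7 W/m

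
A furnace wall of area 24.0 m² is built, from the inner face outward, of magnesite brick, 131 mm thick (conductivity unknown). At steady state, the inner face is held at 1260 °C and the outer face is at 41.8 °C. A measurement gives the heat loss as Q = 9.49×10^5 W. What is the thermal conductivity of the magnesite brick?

ΣR = ΔT/Q = |1260 − 41.8|/9.49×10^5 = 0.001284 K/W
L/(kA) = 0.001284 ⇒ k = 0.131/(0.001284·24.0) = 4.25 W/m·K

k = 4.25 W/m·K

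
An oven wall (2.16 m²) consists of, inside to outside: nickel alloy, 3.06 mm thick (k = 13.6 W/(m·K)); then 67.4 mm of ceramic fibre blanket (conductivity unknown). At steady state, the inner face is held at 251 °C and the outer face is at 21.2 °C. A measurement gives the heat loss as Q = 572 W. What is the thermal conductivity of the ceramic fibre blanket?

ΣR = ΔT/Q = |251 − 21.2|/572 = 0.4017 K/W
Known resistances:
  R_nickel alloy = L/(kA) = 0.00306/(13.6·2.16) = 1.042×10^-4 K/W
R_ceramic fibre blanket = ΣR − ΣR_known = 0.4017 − 1.042×10^-4 = 0.4016 K/W
L/(kA) = 0.4016 ⇒ k = 0.0674/(0.4016·2.16) = 0.0777 W/m·K

k = 0.0777 W/m·K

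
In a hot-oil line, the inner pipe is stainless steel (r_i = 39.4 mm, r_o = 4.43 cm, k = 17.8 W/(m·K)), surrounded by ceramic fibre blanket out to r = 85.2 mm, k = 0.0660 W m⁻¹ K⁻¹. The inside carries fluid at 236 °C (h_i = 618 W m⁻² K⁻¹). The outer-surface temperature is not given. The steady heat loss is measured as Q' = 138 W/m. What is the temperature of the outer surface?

T_out = 17.3 °C

Series resistances:
  R'_conv,in = 1/(2πr h) = 1/(2π·0.0394·618) = 0.006536 m·K/W
  R'_stainless steel = ln(0.0443/0.0394)/(2πk) = 0.1172/(2π·17.8) = 0.001048 m·K/W
  R'_ceramic fibre blanket = ln(0.0852/0.0443)/(2πk) = 0.6540/(2π·0.0660) = 1.577 m·K/W
ΣR = 1.585 m·K/W
ΔT = Q'·ΣR = 138 × 1.585 = 218.7 K
Heat flows outward, so T_out = T_in − ΔT = 236 − 218.7 = 17.3 °C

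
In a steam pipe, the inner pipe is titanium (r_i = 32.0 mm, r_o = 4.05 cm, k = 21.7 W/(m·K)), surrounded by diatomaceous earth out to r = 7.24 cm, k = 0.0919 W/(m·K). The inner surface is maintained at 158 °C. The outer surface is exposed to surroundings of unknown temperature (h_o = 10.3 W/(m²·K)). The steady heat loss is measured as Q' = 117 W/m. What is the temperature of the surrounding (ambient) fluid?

T_out = 15.1 °C

Series resistances:
  R'_titanium = ln(0.0405/0.0320)/(2πk) = 0.2356/(2π·21.7) = 0.001728 m·K/W
  R'_diatomaceous earth = ln(0.0724/0.0405)/(2πk) = 0.5809/(2π·0.0919) = 1.006 m·K/W
  R'_conv,out = 1/(2πr h) = 1/(2π·0.0724·10.3) = 0.2134 m·K/W
ΣR = 1.221 m·K/W
ΔT = Q'·ΣR = 117 × 1.221 = 142.9 K
Heat flows outward, so T_out = T_in − ΔT = 158 − 142.9 = 15.1 °C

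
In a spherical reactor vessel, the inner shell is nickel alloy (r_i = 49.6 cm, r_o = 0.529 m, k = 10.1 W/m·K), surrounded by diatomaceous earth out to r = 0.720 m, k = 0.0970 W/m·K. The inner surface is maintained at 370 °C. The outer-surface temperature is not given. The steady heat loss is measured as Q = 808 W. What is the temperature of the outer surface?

Sum the resistances:
  R_nickel alloy = (1/0.496 − 1/0.529)/(4πk) = 0.1258/(4π·10.1) = 9.909×10^-4 K/W
  R_diatomaceous earth = (1/0.529 − 1/0.720)/(4πk) = 0.5015/(4π·0.0970) = 0.4114 K/W
ΣR = 0.4124 K/W
ΔT = Q·ΣR = 808 × 0.4124 = 333.2 K
Heat flows outward, so T_out = T_in − ΔT = 370 − 333.2 = 36.8 °C

T_out = 36.8 °C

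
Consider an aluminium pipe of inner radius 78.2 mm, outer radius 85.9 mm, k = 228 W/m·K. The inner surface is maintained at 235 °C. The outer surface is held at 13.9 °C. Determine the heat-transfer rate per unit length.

Q' = 2πk·ΔT/ln(r₂/r₁) = 2π × 228 × 221.1 / ln(0.0859/0.0782) = 3.37×10^6 W/m

Q' = 3370 kW/m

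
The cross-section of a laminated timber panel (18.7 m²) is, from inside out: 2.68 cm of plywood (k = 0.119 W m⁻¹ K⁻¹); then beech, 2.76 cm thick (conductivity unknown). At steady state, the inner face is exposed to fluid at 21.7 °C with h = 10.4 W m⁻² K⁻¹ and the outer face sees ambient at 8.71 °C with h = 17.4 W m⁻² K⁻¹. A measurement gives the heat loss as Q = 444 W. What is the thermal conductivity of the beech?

ΣR = ΔT/Q = |21.7 − 8.71|/444 = 0.02926 K/W
Known resistances:
  R_conv,in = 1/(hA) = 1/(10.4·18.7) = 0.005142 K/W
  R_plywood = L/(kA) = 0.0268/(0.119·18.7) = 0.01204 K/W
  R_conv,out = 1/(hA) = 1/(17.4·18.7) = 0.003073 K/W
R_beech = ΣR − ΣR_known = 0.02926 − 0.02026 = 0.009000 K/W
L/(kA) = 0.009000 ⇒ k = 0.0276/(0.009000·18.7) = 0.164 W/m·K

k = 0.164 W/m·K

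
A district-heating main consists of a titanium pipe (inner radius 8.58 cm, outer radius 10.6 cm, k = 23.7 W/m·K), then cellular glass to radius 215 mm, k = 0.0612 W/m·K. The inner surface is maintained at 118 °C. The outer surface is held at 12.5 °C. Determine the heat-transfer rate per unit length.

Series thermal resistances, inner to outer:
  R'_titanium = ln(0.106/0.0858)/(2πk) = 0.2114/(2π·23.7) = 0.001420 m·K/W
  R'_cellular glass = ln(0.215/0.106)/(2πk) = 0.7072/(2π·0.0612) = 1.839 m·K/W
ΣR = 0.001420 + 1.839 = 1.840 m·K/W
Q' = ΔT/ΣR = (118 °C − 12.5 °C)/1.840 = 57.3 W/m

Q' = 57.3 W/m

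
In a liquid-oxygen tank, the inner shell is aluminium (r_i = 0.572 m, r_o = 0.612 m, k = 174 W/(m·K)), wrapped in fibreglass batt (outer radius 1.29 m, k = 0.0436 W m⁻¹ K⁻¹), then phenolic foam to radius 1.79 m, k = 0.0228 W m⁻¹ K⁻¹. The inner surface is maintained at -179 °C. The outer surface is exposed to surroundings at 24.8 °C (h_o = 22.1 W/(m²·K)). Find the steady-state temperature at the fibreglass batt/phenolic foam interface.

T = -41.6 °C

Series thermal resistances, inner to outer:
  R_aluminium = (1/0.572 − 1/0.612)/(4πk) = 0.1143/(4π·174) = 5.226×10^-5 K/W
  R_fibreglass batt = (1/0.612 − 1/1.29)/(4πk) = 0.8588/(4π·0.0436) = 1.567 K/W
  R_phenolic foam = (1/1.29 − 1/1.79)/(4πk) = 0.2165/(4π·0.0228) = 0.7558 K/W
  R_conv,out = 1/(4πr²h) = 1/(4π·1.79²·22.1) = 0.001124 K/W
ΣR = 5.226×10^-5 + 1.567 + 0.7558 + 0.001124 = 2.324 K/W
Q = ΔT/ΣR = (-179 °C − 24.8 °C)/2.324 = -87.69 W
From the inner boundary to the fibreglass batt/phenolic foam interface, ΣR_partial = 1.567 K/W.
T_interface = T_in − Q·ΣR_partial = -179 °C − (-87.69)(1.567) = -41.6 °C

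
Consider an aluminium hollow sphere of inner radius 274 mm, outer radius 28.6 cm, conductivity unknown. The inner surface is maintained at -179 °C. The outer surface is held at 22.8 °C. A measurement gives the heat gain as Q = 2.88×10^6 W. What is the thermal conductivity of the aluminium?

ΣR = ΔT/Q = |-179 − 22.8|/2.88×10^6 = 7.007×10^-5 K/W
(1/r₁−1/r₂)/(4πk) = 7.007×10^-5 ⇒ k = 0.1531/(4π·7.007×10^-5) = 174 W/m·K

k = 174 W/m·K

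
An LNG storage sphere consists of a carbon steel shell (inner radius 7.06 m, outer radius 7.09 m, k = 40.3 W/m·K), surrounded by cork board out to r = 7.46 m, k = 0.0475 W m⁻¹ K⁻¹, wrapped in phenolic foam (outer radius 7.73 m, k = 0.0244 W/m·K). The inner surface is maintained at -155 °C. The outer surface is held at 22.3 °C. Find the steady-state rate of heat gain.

Q = 6.57 kW

Treat each layer as a resistance in series:
  R_carbon steel = (1/7.06 − 1/7.09)/(4πk) = 5.993×10^-4/(4π·40.3) = 1.183×10^-6 K/W
  R_cork board = (1/7.09 − 1/7.46)/(4πk) = 0.006995/(4π·0.0475) = 0.01172 K/W
  R_phenolic foam = (1/7.46 − 1/7.73)/(4πk) = 0.004682/(4π·0.0244) = 0.01527 K/W
ΣR = 1.183×10^-6 + 0.01172 + 0.01527 = 0.02699 K/W
Q = ΔT/ΣR = (-155 °C − 22.3 °C)/0.02699 = -6570 W
(Negative Q ⇒ heat flows inward; heat gain = 6570 W.)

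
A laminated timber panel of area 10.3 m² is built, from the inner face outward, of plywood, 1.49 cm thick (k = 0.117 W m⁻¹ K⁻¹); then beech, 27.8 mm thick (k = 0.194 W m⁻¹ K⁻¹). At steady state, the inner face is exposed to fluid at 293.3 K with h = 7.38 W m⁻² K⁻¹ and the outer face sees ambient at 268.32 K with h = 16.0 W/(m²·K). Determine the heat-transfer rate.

Q = 549 W

Treat each layer as a resistance in series:
  R_conv,in = 1/(hA) = 1/(7.38·10.3) = 0.01316 K/W
  R_plywood = L/(kA) = 0.0149/(0.117·10.3) = 0.01236 K/W
  R_beech = L/(kA) = 0.0278/(0.194·10.3) = 0.01391 K/W
  R_conv,out = 1/(hA) = 1/(16.0·10.3) = 0.006068 K/W
ΣR = 0.01316 + 0.01236 + 0.01391 + 0.006068 = 0.04550 K/W
Q = ΔT/ΣR = (293.3 K − 268.32 K)/0.04550 = 549 W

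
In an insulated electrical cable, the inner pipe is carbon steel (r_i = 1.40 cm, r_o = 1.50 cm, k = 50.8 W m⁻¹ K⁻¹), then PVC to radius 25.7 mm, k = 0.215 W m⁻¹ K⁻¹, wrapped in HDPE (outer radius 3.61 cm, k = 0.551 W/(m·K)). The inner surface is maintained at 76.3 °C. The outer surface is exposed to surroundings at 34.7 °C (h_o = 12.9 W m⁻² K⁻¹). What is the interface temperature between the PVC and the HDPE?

T = 56.5 °C

Resistance network (inner→outer):
  R'_carbon steel = ln(0.0150/0.0140)/(2πk) = 0.06899/(2π·50.8) = 2.162×10^-4 m·K/W
  R'_PVC = ln(0.0257/0.0150)/(2πk) = 0.5384/(2π·0.215) = 0.3986 m·K/W
  R'_HDPE = ln(0.0361/0.0257)/(2πk) = 0.3398/(2π·0.551) = 0.09815 m·K/W
  R'_conv,out = 1/(2πr h) = 1/(2π·0.0361·12.9) = 0.3418 m·K/W
ΣR = 2.162×10^-4 + 0.3986 + 0.09815 + 0.3418 = 0.8388 m·K/W
Q' = ΔT/ΣR = (76.3 °C − 34.7 °C)/0.8388 = 49.59 W/m
From the inner boundary to the PVC/HDPE interface, ΣR_partial = 0.3988 m·K/W.
T_interface = T_in − Q'·ΣR_partial = 76.3 °C − (49.59)(0.3988) = 56.5 °C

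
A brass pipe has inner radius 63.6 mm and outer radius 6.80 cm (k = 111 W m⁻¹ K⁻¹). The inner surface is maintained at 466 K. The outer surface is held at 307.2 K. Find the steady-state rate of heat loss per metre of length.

Q' = 2πk·ΔT/ln(r₂/r₁) = 2π × 111 × 158.8 / ln(0.0680/0.0636) = 1.66×10^6 W/m

Q' = 1660 kW/m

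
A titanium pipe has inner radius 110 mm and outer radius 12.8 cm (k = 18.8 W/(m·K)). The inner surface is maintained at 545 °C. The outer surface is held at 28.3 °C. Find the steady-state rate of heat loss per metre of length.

Q' = 2πk·ΔT/ln(r₂/r₁) = 2π × 18.8 × 516.7 / ln(0.128/0.110) = 4.03×10^5 W/m

Q' = 4.03×10^5 W/m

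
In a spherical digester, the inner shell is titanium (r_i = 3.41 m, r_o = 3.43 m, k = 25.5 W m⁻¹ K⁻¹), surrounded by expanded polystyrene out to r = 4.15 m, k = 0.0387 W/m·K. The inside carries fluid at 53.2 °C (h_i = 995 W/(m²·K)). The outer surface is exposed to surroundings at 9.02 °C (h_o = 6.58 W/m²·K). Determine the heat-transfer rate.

Q = 422 W

Resistance network (inner→outer):
  R_conv,in = 1/(4πr²h) = 1/(4π·3.41²·995) = 6.878×10^-6 K/W
  R_titanium = (1/3.41 − 1/3.43)/(4πk) = 0.001710/(4π·25.5) = 5.336×10^-6 K/W
  R_expanded polystyrene = (1/3.43 − 1/4.15)/(4πk) = 0.05058/(4π·0.0387) = 0.1040 K/W
  R_conv,out = 1/(4πr²h) = 1/(4π·4.15²·6.58) = 7.022×10^-4 K/W
ΣR = 6.878×10^-6 + 5.336×10^-6 + 0.1040 + 7.022×10^-4 = 0.1047 K/W
Q = ΔT/ΣR = (53.2 °C − 9.02 °C)/0.1047 = 422 W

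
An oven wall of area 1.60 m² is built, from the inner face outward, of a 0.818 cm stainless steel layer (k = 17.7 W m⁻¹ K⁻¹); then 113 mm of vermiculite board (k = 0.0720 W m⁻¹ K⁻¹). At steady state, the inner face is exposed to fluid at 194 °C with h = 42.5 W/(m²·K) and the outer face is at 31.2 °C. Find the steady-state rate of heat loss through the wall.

Resistance network (inner→outer):
  R_conv,in = 1/(hA) = 1/(42.5·1.60) = 0.01471 K/W
  R_stainless steel = L/(kA) = 0.00818/(17.7·1.60) = 2.888×10^-4 K/W
  R_vermiculite board = L/(kA) = 0.113/(0.0720·1.60) = 0.9809 K/W
ΣR = 0.01471 + 2.888×10^-4 + 0.9809 = 0.9959 K/W
Q = ΔT/ΣR = (194 °C − 31.2 °C)/0.9959 = 163 W

Q = 163 W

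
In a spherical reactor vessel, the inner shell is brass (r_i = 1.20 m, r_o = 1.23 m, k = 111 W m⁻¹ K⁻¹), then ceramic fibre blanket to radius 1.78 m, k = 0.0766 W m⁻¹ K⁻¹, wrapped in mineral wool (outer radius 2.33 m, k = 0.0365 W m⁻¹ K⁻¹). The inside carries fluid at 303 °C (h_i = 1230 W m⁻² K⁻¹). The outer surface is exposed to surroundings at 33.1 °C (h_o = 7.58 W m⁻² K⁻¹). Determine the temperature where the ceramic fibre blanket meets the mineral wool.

T = 175 °C

Resistance network (inner→outer):
  R_conv,in = 1/(4πr²h) = 1/(4π·1.20²·1230) = 4.493×10^-5 K/W
  R_brass = (1/1.20 − 1/1.23)/(4πk) = 0.02033/(4π·111) = 1.457×10^-5 K/W
  R_ceramic fibre blanket = (1/1.23 − 1/1.78)/(4πk) = 0.2512/(4π·0.0766) = 0.2610 K/W
  R_mineral wool = (1/1.78 − 1/2.33)/(4πk) = 0.1326/(4π·0.0365) = 0.2891 K/W
  R_conv,out = 1/(4πr²h) = 1/(4π·2.33²·7.58) = 0.001934 K/W
ΣR = 4.493×10^-5 + 1.457×10^-5 + 0.2610 + 0.2891 + 0.001934 = 0.5521 K/W
Q = ΔT/ΣR = (303 °C − 33.1 °C)/0.5521 = 488.9 W
From the inner boundary to the ceramic fibre blanket/mineral wool interface, ΣR_partial = 0.2611 K/W.
T_interface = T_in − Q·ΣR_partial = 303 °C − (488.9)(0.2611) = 175 °C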